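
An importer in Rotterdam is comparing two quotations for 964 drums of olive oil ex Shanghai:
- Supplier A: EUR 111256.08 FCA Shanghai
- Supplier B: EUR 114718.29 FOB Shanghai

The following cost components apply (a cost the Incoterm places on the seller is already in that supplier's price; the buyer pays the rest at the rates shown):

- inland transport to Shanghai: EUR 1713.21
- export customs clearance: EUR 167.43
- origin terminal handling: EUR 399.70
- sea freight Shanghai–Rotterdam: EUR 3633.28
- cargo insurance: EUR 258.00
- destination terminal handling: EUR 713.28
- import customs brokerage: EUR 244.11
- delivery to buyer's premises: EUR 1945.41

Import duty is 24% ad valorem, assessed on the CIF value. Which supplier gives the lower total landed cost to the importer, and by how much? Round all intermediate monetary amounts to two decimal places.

Supplier A (FCA):
CIF value = FCA price + origin terminal + freight + insurance = 111256.08 + 399.70 + 3633.28 + 258.00 = 115547.06
Import duty = 115547.06 × 24% = 27731.29
Buyer bears (A): 399.70 + 3633.28 + 258.00 + 713.28 + 244.11 + 1945.41 = 7193.78
Landed cost (A) = invoice 111256.08 + 7193.78 + duty 27731.29 = 146181.15
Supplier B (FOB):
CIF value = FOB price + freight + insurance = 114718.29 + 3633.28 + 258.00 = 118609.57
Import duty = 118609.57 × 24% = 28466.30
Buyer bears (B): 3633.28 + 258.00 + 713.28 + 244.11 + 1945.41 = 6794.08
Landed cost (B) = invoice 114718.29 + 6794.08 + duty 28466.30 = 149978.67
Difference = |146181.15 − 149978.67| = 3797.52

Supplier A is cheaper by EUR 3797.52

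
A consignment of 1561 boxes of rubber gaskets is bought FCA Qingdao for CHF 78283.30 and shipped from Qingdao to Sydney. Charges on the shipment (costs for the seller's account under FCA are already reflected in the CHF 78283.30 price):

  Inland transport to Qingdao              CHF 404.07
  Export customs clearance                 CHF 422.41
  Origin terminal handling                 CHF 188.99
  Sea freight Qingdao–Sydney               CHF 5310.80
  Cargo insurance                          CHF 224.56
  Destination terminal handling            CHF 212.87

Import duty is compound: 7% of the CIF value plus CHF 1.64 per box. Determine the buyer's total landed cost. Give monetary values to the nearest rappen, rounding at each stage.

Total landed cost: CHF 92661.10

FCA: the seller delivers export-cleared goods to the carrier; the buyer bears costs from that point.
Already in the invoice (seller's account under FCA): inland to port, export clearance — exclude.
CIF value = FCA price + origin terminal + freight + insurance = 78283.30 + 188.99 + 5310.80 + 224.56 = 84007.65
Ad valorem component: 84007.65 × 7% = 5880.54
Specific component: 1561 × 1.64 = 2560.04
Import duty = 5880.54 + 2560.04 = 8440.58
Buyer bears: origin terminal 188.99 + freight 5310.80 + insurance 224.56 + destination terminal 212.87 + duty 8440.58 = 14377.80
Landed cost = invoice 78283.30 + 14377.80 = 92661.10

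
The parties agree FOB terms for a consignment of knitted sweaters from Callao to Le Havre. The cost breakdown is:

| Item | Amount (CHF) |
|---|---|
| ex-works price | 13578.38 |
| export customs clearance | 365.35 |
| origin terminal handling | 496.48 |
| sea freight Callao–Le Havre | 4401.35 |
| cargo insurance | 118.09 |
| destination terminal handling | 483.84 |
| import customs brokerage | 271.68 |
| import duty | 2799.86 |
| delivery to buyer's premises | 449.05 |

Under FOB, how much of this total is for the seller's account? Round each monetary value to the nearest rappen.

FOB: the seller bears costs until goods are on board at the origin port; the buyer bears freight, insurance and all costs thereafter.
Seller's account: goods 13578.38 + export clearance 365.35 + origin terminal 496.48 = 14440.21
Buyer's account: freight 4401.35 + insurance 118.09 + destination terminal 483.84 + brokerage 271.68 + duty 2799.86 + delivery 449.05 = 8523.87

Seller's account: CHF 14440.21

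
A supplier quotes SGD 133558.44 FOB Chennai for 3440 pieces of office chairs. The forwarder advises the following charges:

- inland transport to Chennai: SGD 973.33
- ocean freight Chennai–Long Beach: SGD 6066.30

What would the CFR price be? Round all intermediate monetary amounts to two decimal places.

CFR price: SGD 139624.74

Not relevant to the conversion: inland to port — on the seller under both FOB and CFR; already in the FOB price and stays in the CFR price.
From FOB to CFR, the seller additionally bears: freight.
CFR price = 133558.44 + 6066.30 = 139624.74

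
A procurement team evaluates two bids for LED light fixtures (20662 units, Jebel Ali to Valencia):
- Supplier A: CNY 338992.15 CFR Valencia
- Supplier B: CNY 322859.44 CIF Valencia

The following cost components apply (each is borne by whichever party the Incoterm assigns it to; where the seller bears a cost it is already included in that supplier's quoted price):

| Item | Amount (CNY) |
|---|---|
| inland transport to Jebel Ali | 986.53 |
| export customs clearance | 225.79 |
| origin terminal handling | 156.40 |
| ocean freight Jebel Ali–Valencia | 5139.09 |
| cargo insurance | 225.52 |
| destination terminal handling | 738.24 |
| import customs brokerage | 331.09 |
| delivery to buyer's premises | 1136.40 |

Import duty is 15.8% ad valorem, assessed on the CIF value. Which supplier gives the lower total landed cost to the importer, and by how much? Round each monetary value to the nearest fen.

Supplier B is cheaper by CNY 18942.83

Supplier A (CFR):
CIF value = CFR price + insurance = 338992.15 + 225.52 = 339217.67
Import duty = 339217.67 × 15.8% = 53596.39
Buyer bears (A): 225.52 + 738.24 + 331.09 + 1136.40 = 2431.25
Landed cost (A) = invoice 338992.15 + 2431.25 + duty 53596.39 = 395019.79
Supplier B (CIF):
The CIF price already equals the CIF value: 322859.44
Import duty = 322859.44 × 15.8% = 51011.79
Buyer bears (B): 738.24 + 331.09 + 1136.40 = 2205.73
Landed cost (B) = invoice 322859.44 + 2205.73 + duty 51011.79 = 376076.96
Difference = |395019.79 − 376076.96| = 18942.83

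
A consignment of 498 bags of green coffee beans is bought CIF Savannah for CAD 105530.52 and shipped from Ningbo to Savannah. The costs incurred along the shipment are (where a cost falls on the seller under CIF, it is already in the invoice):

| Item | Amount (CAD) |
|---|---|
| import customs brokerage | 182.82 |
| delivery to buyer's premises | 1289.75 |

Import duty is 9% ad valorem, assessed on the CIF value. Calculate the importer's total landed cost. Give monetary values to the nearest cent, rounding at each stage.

CIF: the seller pays costs through ocean freight and marine insurance to the destination port.
The CIF price already equals the CIF value: 105530.52
Import duty = 105530.52 × 9% = 9497.75
Buyer bears: brokerage 182.82 + delivery 1289.75 + duty 9497.75 = 10970.32
Landed cost = invoice 105530.52 + 10970.32 = 116500.84

Total landed cost: CAD 116500.84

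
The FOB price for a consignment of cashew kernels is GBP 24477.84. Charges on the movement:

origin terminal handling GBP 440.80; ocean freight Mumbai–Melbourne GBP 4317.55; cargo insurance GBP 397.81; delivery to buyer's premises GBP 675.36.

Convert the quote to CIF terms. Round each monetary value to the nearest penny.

Not relevant to the conversion: origin terminal — on the seller under both FOB and CIF; already in the FOB price and stays in the CIF price. delivery — on the buyer under both terms; not part of either seller's price.
From FOB to CIF, the seller additionally bears: freight, insurance.
CIF price = 24477.84 + 4317.55 + 397.81 = 29193.20

CIF price: GBP 29193.20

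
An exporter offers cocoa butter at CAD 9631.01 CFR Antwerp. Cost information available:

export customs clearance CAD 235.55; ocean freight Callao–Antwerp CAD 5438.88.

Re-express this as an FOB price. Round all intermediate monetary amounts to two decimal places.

FOB price: CAD 4192.13

Not relevant to the conversion: export clearance — on the seller under both CFR and FOB; already in the CFR price and stays in the FOB price.
From CFR to FOB, the seller no longer bears: freight.
FOB price = 9631.01 − 5438.88 = 4192.13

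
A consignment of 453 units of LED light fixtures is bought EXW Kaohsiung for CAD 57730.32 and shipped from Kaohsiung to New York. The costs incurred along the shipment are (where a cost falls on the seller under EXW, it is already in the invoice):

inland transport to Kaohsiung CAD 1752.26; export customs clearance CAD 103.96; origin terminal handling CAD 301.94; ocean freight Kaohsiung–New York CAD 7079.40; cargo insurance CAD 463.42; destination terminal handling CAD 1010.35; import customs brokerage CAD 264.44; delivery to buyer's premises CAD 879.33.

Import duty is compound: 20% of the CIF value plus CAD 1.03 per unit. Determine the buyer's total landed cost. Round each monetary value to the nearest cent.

Total landed cost: CAD 83538.27

EXW: the seller makes goods available at their premises; the buyer bears all onward costs.
CIF value = EXW price + inland to port + export clearance + origin terminal + freight + insurance = 57730.32 + 1752.26 + 103.96 + 301.94 + 7079.40 + 463.42 = 67431.30
Ad valorem component: 67431.30 × 20% = 13486.26
Specific component: 453 × 1.03 = 466.59
Import duty = 13486.26 + 466.59 = 13952.85
Buyer bears: inland to port 1752.26 + export clearance 103.96 + origin terminal 301.94 + freight 7079.40 + insurance 463.42 + destination terminal 1010.35 + brokerage 264.44 + delivery 879.33 + duty 13952.85 = 25807.95
Landed cost = invoice 57730.32 + 25807.95 = 83538.27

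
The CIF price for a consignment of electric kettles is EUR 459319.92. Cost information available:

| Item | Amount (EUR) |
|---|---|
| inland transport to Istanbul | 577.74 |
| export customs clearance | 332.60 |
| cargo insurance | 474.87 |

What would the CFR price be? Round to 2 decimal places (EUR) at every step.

CFR price: EUR 458845.05

Not relevant to the conversion: inland to port, export clearance — on the seller under both CIF and CFR; already in the CIF price and stays in the CFR price.
From CIF to CFR, the seller no longer bears: insurance.
CFR price = 459319.92 − 474.87 = 458845.05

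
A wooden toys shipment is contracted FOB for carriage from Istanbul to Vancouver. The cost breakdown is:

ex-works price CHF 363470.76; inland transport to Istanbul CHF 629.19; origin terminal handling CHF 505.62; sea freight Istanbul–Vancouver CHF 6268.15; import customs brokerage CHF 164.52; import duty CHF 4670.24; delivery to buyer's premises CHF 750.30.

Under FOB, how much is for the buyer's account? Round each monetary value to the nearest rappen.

Buyer's account: CHF 11853.21

FOB: the seller bears costs until goods are on board at the origin port; the buyer bears freight, insurance and all costs thereafter.
Seller's account: goods 363470.76 + inland to port 629.19 + origin terminal 505.62 = 364605.57
Buyer's account: freight 6268.15 + brokerage 164.52 + duty 4670.24 + delivery 750.30 = 11853.21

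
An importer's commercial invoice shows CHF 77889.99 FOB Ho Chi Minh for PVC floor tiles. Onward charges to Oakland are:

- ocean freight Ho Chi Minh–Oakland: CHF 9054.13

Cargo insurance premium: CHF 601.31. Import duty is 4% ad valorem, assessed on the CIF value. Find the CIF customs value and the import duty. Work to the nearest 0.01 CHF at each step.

CIF value: CHF 87545.43; import duty: CHF 3501.82

CIF = FOB price + freight + insurance
CIF = 77889.99 + 9054.13 + 601.31 = 87545.43
Import duty = 87545.43 × 4% = 3501.82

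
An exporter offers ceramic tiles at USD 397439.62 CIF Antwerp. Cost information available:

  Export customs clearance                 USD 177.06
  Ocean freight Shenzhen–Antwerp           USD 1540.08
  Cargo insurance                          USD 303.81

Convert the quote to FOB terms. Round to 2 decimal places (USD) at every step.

FOB price: USD 395595.73

Not relevant to the conversion: export clearance — on the seller under both CIF and FOB; already in the CIF price and stays in the FOB price.
From CIF to FOB, the seller no longer bears: freight, insurance.
FOB price = 397439.62 − 1540.08 − 303.81 = 395595.73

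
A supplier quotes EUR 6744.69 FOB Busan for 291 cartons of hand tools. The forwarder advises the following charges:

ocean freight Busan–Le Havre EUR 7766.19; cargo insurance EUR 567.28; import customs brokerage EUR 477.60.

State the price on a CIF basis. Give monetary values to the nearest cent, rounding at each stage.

Not relevant to the conversion: brokerage — on the buyer under both terms; not part of either seller's price.
From FOB to CIF, the seller additionally bears: freight, insurance.
CIF price = 6744.69 + 7766.19 + 567.28 = 15078.16

CIF price: EUR 15078.16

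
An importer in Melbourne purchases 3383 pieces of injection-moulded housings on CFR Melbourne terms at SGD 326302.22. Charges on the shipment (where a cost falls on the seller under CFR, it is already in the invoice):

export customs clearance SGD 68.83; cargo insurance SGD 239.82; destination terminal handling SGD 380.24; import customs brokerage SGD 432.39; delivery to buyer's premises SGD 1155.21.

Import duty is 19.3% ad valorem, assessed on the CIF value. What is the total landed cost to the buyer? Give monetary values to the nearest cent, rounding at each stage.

CFR: the seller pays costs through ocean freight to the destination port, but not insurance.
Already in the invoice (seller's account under CFR): export clearance — exclude.
CIF value = CFR price + insurance = 326302.22 + 239.82 = 326542.04
Import duty = 326542.04 × 19.3% = 63022.61
Buyer bears: insurance 239.82 + destination terminal 380.24 + brokerage 432.39 + delivery 1155.21 + duty 63022.61 = 65230.27
Landed cost = invoice 326302.22 + 65230.27 = 391532.49

Total landed cost: SGD 391532.49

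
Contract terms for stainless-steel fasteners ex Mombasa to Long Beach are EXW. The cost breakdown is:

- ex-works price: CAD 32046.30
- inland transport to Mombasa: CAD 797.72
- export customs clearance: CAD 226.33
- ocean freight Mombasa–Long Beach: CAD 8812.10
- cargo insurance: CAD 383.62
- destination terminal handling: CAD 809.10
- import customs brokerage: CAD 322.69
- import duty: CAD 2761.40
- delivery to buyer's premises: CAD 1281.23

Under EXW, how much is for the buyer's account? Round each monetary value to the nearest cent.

Buyer's account: CAD 15394.19

EXW: the seller makes goods available at their premises; the buyer bears all onward costs.
Seller's account: goods 32046.30 = 32046.30
Buyer's account: inland to port 797.72 + export clearance 226.33 + freight 8812.10 + insurance 383.62 + destination terminal 809.10 + brokerage 322.69 + duty 2761.40 + delivery 1281.23 = 15394.19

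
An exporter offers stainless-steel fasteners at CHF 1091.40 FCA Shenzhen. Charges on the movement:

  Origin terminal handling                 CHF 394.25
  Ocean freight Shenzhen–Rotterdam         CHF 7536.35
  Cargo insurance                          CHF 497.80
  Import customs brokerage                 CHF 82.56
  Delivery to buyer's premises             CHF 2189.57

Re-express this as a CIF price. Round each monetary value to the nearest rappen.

Not relevant to the conversion: brokerage, delivery — on the buyer under both terms; not part of either seller's price.
From FCA to CIF, the seller additionally bears: origin terminal, freight, insurance.
CIF price = 1091.40 + 394.25 + 7536.35 + 497.80 = 9519.80

CIF price: CHF 9519.80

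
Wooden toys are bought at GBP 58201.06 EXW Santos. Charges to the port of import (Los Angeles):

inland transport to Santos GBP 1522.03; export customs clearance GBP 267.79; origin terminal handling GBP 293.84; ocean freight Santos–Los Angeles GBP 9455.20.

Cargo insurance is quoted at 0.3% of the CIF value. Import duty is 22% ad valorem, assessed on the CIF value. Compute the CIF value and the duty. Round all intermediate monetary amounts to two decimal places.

Let C be the CIF value. C = EXW price + pre-shipment costs + freight + 0.3% × C
C − 0.3% × C = 58201.06 + 1522.03 + 267.79 + 293.84 + 9455.20
0.997 × C = 69739.92
C = 69739.92 / 0.997 = 69949.77
Insurance premium = 0.3% × 69949.77 = 209.85
Import duty = 69949.77 × 22% = 15388.95

CIF value: GBP 69949.77; import duty: GBP 15388.95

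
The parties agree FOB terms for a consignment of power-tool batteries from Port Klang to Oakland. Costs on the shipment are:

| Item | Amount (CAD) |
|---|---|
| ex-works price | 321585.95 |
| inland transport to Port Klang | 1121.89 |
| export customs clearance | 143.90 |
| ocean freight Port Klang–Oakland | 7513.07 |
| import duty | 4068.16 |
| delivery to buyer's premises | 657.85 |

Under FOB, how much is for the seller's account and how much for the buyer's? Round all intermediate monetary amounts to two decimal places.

FOB: the seller bears costs until goods are on board at the origin port; the buyer bears freight, insurance and all costs thereafter.
Seller's account: goods 321585.95 + inland to port 1121.89 + export clearance 143.90 = 322851.74
Buyer's account: freight 7513.07 + duty 4068.16 + delivery 657.85 = 12239.08

Seller: CAD 322851.74; buyer: CAD 12239.08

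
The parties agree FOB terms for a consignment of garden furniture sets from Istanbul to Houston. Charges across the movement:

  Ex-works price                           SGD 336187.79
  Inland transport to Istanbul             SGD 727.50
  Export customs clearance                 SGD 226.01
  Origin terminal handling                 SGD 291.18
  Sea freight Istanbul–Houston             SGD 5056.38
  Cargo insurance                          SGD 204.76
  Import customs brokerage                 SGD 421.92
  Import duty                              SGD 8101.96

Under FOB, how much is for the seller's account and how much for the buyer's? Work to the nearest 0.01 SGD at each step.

FOB: the seller bears costs until goods are on board at the origin port; the buyer bears freight, insurance and all costs thereafter.
Seller's account: goods 336187.79 + inland to port 727.50 + export clearance 226.01 + origin terminal 291.18 = 337432.48
Buyer's account: freight 5056.38 + insurance 204.76 + brokerage 421.92 + duty 8101.96 = 13785.02

Seller: SGD 337432.48; buyer: SGD 13785.02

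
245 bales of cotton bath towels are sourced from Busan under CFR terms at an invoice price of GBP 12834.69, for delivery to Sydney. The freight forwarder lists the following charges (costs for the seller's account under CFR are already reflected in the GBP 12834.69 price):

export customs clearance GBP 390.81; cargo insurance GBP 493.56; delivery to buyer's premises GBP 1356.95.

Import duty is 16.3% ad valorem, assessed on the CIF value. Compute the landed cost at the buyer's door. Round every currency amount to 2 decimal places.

Total landed cost: GBP 16857.70

CFR: the seller pays costs through ocean freight to the destination port, but not insurance.
Already in the invoice (seller's account under CFR): export clearance — exclude.
CIF value = CFR price + insurance = 12834.69 + 493.56 = 13328.25
Import duty = 13328.25 × 16.3% = 2172.50
Buyer bears: insurance 493.56 + delivery 1356.95 + duty 2172.50 = 4023.01
Landed cost = invoice 12834.69 + 4023.01 = 16857.70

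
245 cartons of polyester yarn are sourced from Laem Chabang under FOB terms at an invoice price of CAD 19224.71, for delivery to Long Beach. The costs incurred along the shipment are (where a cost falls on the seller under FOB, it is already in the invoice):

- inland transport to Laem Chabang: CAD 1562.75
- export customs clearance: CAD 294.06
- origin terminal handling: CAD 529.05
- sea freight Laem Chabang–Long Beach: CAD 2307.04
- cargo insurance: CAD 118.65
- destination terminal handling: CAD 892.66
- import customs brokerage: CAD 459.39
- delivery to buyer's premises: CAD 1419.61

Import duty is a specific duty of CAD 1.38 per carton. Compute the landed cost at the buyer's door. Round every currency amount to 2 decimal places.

FOB: the seller bears costs until goods are on board at the origin port; the buyer bears freight, insurance and all costs thereafter.
Already in the invoice (seller's account under FOB): inland to port, export clearance, origin terminal — exclude.
CIF value = FOB price + freight + insurance = 19224.71 + 2307.04 + 118.65 = 21650.40
Import duty = 245 × 1.38 = 338.10
Buyer bears: freight 2307.04 + insurance 118.65 + destination terminal 892.66 + brokerage 459.39 + delivery 1419.61 + duty 338.10 = 5535.45
Landed cost = invoice 19224.71 + 5535.45 = 24760.16

Total landed cost: CAD 24760.16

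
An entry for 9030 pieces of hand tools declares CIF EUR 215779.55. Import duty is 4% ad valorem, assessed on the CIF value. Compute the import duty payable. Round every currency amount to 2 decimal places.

Import duty = 215779.55 × 4% = 8631.18

Import duty: EUR 8631.18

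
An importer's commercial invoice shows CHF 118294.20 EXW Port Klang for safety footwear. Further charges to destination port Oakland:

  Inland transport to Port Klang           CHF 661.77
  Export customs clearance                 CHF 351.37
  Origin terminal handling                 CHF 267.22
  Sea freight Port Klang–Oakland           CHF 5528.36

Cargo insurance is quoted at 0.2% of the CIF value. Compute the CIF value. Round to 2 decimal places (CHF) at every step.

Let C be the CIF value. C = EXW price + pre-shipment costs + freight + 0.2% × C
C − 0.2% × C = 118294.20 + 661.77 + 351.37 + 267.22 + 5528.36
0.998 × C = 125102.92
C = 125102.92 / 0.998 = 125353.63
Insurance premium = 0.2% × 125353.63 = 250.71

CIF value: CHF 125353.63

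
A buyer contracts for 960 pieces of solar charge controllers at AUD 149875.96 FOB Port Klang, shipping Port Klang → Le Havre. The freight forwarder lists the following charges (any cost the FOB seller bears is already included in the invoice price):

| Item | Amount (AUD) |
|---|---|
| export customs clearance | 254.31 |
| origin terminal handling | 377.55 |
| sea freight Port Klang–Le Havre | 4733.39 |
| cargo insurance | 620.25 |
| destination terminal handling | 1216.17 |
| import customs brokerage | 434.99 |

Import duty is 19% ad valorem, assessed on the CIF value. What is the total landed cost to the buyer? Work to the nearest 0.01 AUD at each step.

FOB: the seller bears costs until goods are on board at the origin port; the buyer bears freight, insurance and all costs thereafter.
Already in the invoice (seller's account under FOB): export clearance, origin terminal — exclude.
CIF value = FOB price + freight + insurance = 149875.96 + 4733.39 + 620.25 = 155229.60
Import duty = 155229.60 × 19% = 29493.62
Buyer bears: freight 4733.39 + insurance 620.25 + destination terminal 1216.17 + brokerage 434.99 + duty 29493.62 = 36498.42
Landed cost = invoice 149875.96 + 36498.42 = 186374.38

Total landed cost: AUD 186374.38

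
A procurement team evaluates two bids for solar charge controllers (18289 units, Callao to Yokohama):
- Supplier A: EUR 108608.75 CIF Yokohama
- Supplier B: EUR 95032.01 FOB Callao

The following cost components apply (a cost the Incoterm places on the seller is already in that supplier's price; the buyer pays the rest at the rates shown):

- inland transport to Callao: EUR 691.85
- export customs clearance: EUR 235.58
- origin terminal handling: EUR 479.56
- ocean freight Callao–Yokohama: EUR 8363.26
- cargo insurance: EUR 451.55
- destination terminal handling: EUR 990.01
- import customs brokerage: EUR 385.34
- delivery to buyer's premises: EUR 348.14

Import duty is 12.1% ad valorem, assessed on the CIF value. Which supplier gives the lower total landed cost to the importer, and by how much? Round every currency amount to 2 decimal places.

Supplier B is cheaper by EUR 5338.12

Supplier A (CIF):
The CIF price already equals the CIF value: 108608.75
Import duty = 108608.75 × 12.1% = 13141.66
Buyer bears (A): 990.01 + 385.34 + 348.14 = 1723.49
Landed cost (A) = invoice 108608.75 + 1723.49 + duty 13141.66 = 123473.90
Supplier B (FOB):
CIF value = FOB price + freight + insurance = 95032.01 + 8363.26 + 451.55 = 103846.82
Import duty = 103846.82 × 12.1% = 12565.47
Buyer bears (B): 8363.26 + 451.55 + 990.01 + 385.34 + 348.14 = 10538.30
Landed cost (B) = invoice 95032.01 + 10538.30 + duty 12565.47 = 118135.78
Difference = |123473.90 − 118135.78| = 5338.12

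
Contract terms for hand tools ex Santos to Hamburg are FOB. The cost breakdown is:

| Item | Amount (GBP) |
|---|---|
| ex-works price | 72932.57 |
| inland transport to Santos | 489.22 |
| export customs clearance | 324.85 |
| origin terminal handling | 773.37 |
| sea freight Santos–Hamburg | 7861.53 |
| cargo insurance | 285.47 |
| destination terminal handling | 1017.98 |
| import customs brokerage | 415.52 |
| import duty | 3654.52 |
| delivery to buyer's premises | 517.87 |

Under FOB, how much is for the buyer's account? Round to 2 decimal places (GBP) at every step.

Buyer's account: GBP 13752.89

FOB: the seller bears costs until goods are on board at the origin port; the buyer bears freight, insurance and all costs thereafter.
Seller's account: goods 72932.57 + inland to port 489.22 + export clearance 324.85 + origin terminal 773.37 = 74520.01
Buyer's account: freight 7861.53 + insurance 285.47 + destination terminal 1017.98 + brokerage 415.52 + duty 3654.52 + delivery 517.87 = 13752.89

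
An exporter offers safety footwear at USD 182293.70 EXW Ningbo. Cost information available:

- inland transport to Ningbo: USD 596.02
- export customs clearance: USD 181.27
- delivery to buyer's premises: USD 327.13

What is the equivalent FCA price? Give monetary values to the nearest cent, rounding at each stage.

Not relevant to the conversion: delivery — on the buyer under both terms; not part of either seller's price.
From EXW to FCA, the seller additionally bears: inland to port, export clearance.
FCA price = 182293.70 + 596.02 + 181.27 = 183070.99

FCA price: USD 183070.99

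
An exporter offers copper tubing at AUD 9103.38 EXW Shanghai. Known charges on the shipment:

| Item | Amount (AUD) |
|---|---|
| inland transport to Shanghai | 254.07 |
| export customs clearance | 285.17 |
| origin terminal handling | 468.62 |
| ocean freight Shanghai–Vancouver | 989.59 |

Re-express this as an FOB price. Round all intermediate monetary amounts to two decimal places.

FOB price: AUD 10111.24

Not relevant to the conversion: freight — on the buyer under both terms; not part of either seller's price.
From EXW to FOB, the seller additionally bears: inland to port, export clearance, origin terminal.
FOB price = 9103.38 + 254.07 + 285.17 + 468.62 = 10111.24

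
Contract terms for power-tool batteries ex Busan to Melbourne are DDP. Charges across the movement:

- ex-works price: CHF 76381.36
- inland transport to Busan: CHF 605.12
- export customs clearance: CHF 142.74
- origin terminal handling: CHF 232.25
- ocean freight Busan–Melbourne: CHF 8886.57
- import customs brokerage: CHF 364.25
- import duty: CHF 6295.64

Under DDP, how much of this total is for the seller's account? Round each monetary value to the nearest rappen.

Seller's account: CHF 92907.93

DDP: the seller bears all costs including import duty.
Seller's account: goods 76381.36 + inland to port 605.12 + export clearance 142.74 + origin terminal 232.25 + freight 8886.57 + brokerage 364.25 + duty 6295.64 = 92907.93
Buyer's account: 0.00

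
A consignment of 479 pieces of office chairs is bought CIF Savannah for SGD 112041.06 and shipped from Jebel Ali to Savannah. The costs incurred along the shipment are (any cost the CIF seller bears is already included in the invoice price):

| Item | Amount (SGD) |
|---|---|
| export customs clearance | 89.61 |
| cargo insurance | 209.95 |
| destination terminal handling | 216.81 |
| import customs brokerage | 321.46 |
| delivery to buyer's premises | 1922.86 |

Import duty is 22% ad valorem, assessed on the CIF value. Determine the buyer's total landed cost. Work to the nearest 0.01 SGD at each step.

CIF: the seller pays costs through ocean freight and marine insurance to the destination port.
Already in the invoice (seller's account under CIF): export clearance, insurance — exclude.
The CIF price already equals the CIF value: 112041.06
Import duty = 112041.06 × 22% = 24649.03
Buyer bears: destination terminal 216.81 + brokerage 321.46 + delivery 1922.86 + duty 24649.03 = 27110.16
Landed cost = invoice 112041.06 + 27110.16 = 139151.22

Total landed cost: SGD 139151.22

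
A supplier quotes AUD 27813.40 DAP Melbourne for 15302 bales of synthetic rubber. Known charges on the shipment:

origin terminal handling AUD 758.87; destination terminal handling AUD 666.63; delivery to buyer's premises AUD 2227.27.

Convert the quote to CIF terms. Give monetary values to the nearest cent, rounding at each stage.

Not relevant to the conversion: origin terminal — on the seller under both DAP and CIF; already in the DAP price and stays in the CIF price.
From DAP to CIF, the seller no longer bears: destination terminal, delivery.
CIF price = 27813.40 − 666.63 − 2227.27 = 24919.50

CIF price: AUD 24919.50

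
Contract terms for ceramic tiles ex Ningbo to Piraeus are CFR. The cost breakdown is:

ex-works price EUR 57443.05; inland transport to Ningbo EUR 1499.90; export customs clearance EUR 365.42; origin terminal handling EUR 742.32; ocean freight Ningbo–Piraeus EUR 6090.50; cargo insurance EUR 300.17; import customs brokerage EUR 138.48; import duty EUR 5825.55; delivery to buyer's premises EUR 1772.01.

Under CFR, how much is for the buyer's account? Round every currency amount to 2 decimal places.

CFR: the seller pays costs through ocean freight to the destination port, but not insurance.
Seller's account: goods 57443.05 + inland to port 1499.90 + export clearance 365.42 + origin terminal 742.32 + freight 6090.50 = 66141.19
Buyer's account: insurance 300.17 + brokerage 138.48 + duty 5825.55 + delivery 1772.01 = 8036.21

Buyer's account: EUR 8036.21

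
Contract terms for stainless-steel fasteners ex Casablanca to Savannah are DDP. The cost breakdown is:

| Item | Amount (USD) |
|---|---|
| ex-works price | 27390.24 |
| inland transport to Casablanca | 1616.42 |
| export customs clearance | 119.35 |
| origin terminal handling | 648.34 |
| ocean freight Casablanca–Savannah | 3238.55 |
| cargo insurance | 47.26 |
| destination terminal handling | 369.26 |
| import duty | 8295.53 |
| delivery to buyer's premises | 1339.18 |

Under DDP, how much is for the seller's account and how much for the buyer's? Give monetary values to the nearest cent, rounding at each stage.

DDP: the seller bears all costs including import duty.
Seller's account: goods 27390.24 + inland to port 1616.42 + export clearance 119.35 + origin terminal 648.34 + freight 3238.55 + insurance 47.26 + destination terminal 369.26 + duty 8295.53 + delivery 1339.18 = 43064.13
Buyer's account: 0.00

Seller: USD 43064.13; buyer: USD 0.00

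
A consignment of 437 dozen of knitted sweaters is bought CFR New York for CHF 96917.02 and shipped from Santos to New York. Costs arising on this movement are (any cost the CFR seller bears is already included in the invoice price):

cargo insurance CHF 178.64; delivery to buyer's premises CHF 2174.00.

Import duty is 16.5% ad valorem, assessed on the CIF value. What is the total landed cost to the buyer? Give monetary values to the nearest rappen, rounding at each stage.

Total landed cost: CHF 115290.44

CFR: the seller pays costs through ocean freight to the destination port, but not insurance.
CIF value = CFR price + insurance = 96917.02 + 178.64 = 97095.66
Import duty = 97095.66 × 16.5% = 16020.78
Buyer bears: insurance 178.64 + delivery 2174.00 + duty 16020.78 = 18373.42
Landed cost = invoice 96917.02 + 18373.42 = 115290.44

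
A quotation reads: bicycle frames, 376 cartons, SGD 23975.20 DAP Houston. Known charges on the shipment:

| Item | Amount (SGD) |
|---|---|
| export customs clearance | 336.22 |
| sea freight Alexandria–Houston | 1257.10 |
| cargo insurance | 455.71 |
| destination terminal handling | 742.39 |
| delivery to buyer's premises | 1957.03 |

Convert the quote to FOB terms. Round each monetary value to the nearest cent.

Not relevant to the conversion: export clearance — on the seller under both DAP and FOB; already in the DAP price and stays in the FOB price.
From DAP to FOB, the seller no longer bears: freight, insurance, destination terminal, delivery.
FOB price = 23975.20 − 1257.10 − 455.71 − 742.39 − 1957.03 = 19562.97

FOB price: SGD 19562.97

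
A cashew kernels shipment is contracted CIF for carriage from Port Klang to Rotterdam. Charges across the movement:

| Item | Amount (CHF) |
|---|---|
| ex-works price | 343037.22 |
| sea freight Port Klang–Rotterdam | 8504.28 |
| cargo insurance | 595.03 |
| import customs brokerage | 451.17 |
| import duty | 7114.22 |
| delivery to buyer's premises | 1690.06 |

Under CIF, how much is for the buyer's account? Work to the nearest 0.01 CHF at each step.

Buyer's account: CHF 9255.45

CIF: the seller pays costs through ocean freight and marine insurance to the destination port.
Seller's account: goods 343037.22 + freight 8504.28 + insurance 595.03 = 352136.53
Buyer's account: brokerage 451.17 + duty 7114.22 + delivery 1690.06 = 9255.45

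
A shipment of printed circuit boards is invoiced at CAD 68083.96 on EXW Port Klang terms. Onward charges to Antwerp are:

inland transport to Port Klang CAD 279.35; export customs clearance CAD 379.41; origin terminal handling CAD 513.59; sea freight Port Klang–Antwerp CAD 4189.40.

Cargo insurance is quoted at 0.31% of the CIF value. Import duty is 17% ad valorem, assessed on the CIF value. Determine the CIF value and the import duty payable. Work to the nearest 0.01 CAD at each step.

CIF value: CAD 73674.10; import duty: CAD 12524.60

Let C be the CIF value. C = EXW price + pre-shipment costs + freight + 0.31% × C
C − 0.31% × C = 68083.96 + 279.35 + 379.41 + 513.59 + 4189.40
0.9969 × C = 73445.71
C = 73445.71 / 0.9969 = 73674.10
Insurance premium = 0.31% × 73674.10 = 228.39
Import duty = 73674.10 × 17% = 12524.60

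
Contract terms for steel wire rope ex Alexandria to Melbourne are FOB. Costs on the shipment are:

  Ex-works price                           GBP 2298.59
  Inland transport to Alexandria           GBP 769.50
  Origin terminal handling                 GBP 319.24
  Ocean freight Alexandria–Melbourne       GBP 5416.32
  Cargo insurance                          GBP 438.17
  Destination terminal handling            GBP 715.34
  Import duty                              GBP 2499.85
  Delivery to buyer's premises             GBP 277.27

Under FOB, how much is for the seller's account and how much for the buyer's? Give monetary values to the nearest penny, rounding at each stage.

FOB: the seller bears costs until goods are on board at the origin port; the buyer bears freight, insurance and all costs thereafter.
Seller's account: goods 2298.59 + inland to port 769.50 + origin terminal 319.24 = 3387.33
Buyer's account: freight 5416.32 + insurance 438.17 + destination terminal 715.34 + duty 2499.85 + delivery 277.27 = 9346.95

Seller: GBP 3387.33; buyer: GBP 9346.95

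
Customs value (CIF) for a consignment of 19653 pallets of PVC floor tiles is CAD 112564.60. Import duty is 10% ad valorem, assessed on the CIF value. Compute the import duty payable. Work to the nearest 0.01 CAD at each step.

Import duty = 112564.60 × 10% = 11256.46

Import duty: CAD 11256.46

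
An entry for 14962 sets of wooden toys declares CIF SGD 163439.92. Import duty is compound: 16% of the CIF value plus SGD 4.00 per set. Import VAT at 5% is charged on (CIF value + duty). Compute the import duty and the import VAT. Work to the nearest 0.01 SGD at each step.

Import duty: SGD 85998.39; import VAT: SGD 12471.92

Ad valorem component: 163439.92 × 16% = 26150.39
Specific component: 14962 × 4.00 = 59848.00
Import duty = 26150.39 + 59848.00 = 85998.39
VAT base = CIF + duty = 163439.92 + 85998.39 = 249438.31
Import VAT = 249438.31 × 5% = 12471.92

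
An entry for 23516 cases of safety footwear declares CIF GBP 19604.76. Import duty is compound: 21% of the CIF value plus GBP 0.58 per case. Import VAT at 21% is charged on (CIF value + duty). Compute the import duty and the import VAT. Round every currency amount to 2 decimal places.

Import duty: GBP 17756.28; import VAT: GBP 7845.82

Ad valorem component: 19604.76 × 21% = 4117.00
Specific component: 23516 × 0.58 = 13639.28
Import duty = 4117.00 + 13639.28 = 17756.28
VAT base = CIF + duty = 19604.76 + 17756.28 = 37361.04
Import VAT = 37361.04 × 21% = 7845.82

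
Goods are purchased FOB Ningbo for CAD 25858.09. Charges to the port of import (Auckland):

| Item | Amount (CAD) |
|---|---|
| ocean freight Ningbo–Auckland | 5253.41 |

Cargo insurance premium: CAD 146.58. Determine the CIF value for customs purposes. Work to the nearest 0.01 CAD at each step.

CIF value: CAD 31258.08

CIF = FOB price + freight + insurance
CIF = 25858.09 + 5253.41 + 146.58 = 31258.08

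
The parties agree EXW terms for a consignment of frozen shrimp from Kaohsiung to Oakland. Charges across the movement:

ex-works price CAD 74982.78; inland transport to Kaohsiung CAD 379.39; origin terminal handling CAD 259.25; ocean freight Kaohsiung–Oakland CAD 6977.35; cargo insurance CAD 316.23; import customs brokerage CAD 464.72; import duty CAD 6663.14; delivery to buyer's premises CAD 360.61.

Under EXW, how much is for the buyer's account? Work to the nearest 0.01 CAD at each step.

Buyer's account: CAD 15420.69

EXW: the seller makes goods available at their premises; the buyer bears all onward costs.
Seller's account: goods 74982.78 = 74982.78
Buyer's account: inland to port 379.39 + origin terminal 259.25 + freight 6977.35 + insurance 316.23 + brokerage 464.72 + duty 6663.14 + delivery 360.61 = 15420.69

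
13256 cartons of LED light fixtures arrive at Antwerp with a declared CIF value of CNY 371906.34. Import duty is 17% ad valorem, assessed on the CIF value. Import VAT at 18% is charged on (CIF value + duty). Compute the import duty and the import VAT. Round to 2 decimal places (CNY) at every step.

Import duty: CNY 63224.08; import VAT: CNY 78323.48

Import duty = 371906.34 × 17% = 63224.08
VAT base = CIF + duty = 371906.34 + 63224.08 = 435130.42
Import VAT = 435130.42 × 18% = 78323.48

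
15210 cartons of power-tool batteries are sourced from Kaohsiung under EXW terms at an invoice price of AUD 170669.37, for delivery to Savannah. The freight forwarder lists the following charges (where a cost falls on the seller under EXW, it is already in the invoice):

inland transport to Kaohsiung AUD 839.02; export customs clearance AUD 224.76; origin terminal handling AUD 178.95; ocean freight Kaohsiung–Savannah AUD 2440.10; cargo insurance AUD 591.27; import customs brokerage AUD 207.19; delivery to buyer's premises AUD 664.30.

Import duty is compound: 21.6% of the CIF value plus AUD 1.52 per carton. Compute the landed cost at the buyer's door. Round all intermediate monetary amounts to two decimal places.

EXW: the seller makes goods available at their premises; the buyer bears all onward costs.
CIF value = EXW price + inland to port + export clearance + origin terminal + freight + insurance = 170669.37 + 839.02 + 224.76 + 178.95 + 2440.10 + 591.27 = 174943.47
Ad valorem component: 174943.47 × 21.6% = 37787.79
Specific component: 15210 × 1.52 = 23119.20
Import duty = 37787.79 + 23119.20 = 60906.99
Buyer bears: inland to port 839.02 + export clearance 224.76 + origin terminal 178.95 + freight 2440.10 + insurance 591.27 + brokerage 207.19 + delivery 664.30 + duty 60906.99 = 66052.58
Landed cost = invoice 170669.37 + 66052.58 = 236721.95

Total landed cost: AUD 236721.95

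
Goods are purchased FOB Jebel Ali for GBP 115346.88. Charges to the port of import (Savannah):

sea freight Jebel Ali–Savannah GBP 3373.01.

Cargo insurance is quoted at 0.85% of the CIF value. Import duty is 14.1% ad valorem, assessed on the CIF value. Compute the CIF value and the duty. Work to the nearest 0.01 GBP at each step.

CIF value: GBP 119737.66; import duty: GBP 16883.01

Let C be the CIF value. C = FOB price + freight + 0.85% × C
C − 0.85% × C = 115346.88 + 3373.01
0.9915 × C = 118719.89
C = 118719.89 / 0.9915 = 119737.66
Insurance premium = 0.85% × 119737.66 = 1017.77
Import duty = 119737.66 × 14.1% = 16883.01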